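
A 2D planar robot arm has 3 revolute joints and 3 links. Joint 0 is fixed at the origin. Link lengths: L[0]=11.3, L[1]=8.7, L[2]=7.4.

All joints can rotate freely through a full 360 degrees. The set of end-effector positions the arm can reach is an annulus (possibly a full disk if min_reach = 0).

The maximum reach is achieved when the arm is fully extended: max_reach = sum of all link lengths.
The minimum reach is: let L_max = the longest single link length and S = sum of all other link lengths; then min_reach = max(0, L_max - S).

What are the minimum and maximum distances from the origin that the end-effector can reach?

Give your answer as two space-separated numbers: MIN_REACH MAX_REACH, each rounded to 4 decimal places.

Answer: 0.0000 27.4000

Derivation:
Link lengths: [11.3, 8.7, 7.4]
max_reach = 11.3 + 8.7 + 7.4 = 27.4
L_max = max([11.3, 8.7, 7.4]) = 11.3
S (sum of others) = 27.4 - 11.3 = 16.1
min_reach = max(0, 11.3 - 16.1) = max(0, -4.8) = 0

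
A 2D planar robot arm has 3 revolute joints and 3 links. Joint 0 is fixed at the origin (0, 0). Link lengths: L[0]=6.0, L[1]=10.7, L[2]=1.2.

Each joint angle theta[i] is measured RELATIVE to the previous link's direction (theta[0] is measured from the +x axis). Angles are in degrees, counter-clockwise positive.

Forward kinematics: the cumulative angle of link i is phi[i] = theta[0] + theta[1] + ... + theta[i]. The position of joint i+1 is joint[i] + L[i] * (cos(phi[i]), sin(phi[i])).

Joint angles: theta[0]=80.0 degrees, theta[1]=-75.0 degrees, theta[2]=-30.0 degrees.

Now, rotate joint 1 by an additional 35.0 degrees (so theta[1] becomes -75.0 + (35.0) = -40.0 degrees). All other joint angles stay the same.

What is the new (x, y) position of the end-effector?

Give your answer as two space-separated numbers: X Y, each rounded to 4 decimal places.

joint[0] = (0.0000, 0.0000)  (base)
link 0: phi[0] = 80 = 80 deg
  cos(80 deg) = 0.1736, sin(80 deg) = 0.9848
  joint[1] = (0.0000, 0.0000) + 6 * (0.1736, 0.9848) = (0.0000 + 1.0419, 0.0000 + 5.9088) = (1.0419, 5.9088)
link 1: phi[1] = 80 + -40 = 40 deg
  cos(40 deg) = 0.7660, sin(40 deg) = 0.6428
  joint[2] = (1.0419, 5.9088) + 10.7 * (0.7660, 0.6428) = (1.0419 + 8.1967, 5.9088 + 6.8778) = (9.2386, 12.7867)
link 2: phi[2] = 80 + -40 + -30 = 10 deg
  cos(10 deg) = 0.9848, sin(10 deg) = 0.1736
  joint[3] = (9.2386, 12.7867) + 1.2 * (0.9848, 0.1736) = (9.2386 + 1.1818, 12.7867 + 0.2084) = (10.4203, 12.9951)
End effector: (10.4203, 12.9951)

Answer: 10.4203 12.9951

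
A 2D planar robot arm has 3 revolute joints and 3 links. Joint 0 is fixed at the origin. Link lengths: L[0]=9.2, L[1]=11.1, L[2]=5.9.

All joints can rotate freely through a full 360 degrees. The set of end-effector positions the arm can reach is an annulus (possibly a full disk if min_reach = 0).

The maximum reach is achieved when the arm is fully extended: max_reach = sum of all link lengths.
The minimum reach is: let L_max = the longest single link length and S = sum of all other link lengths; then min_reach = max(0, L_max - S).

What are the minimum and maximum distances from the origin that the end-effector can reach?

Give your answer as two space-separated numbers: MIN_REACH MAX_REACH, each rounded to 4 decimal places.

Answer: 0.0000 26.2000

Derivation:
Link lengths: [9.2, 11.1, 5.9]
max_reach = 9.2 + 11.1 + 5.9 = 26.2
L_max = max([9.2, 11.1, 5.9]) = 11.1
S (sum of others) = 26.2 - 11.1 = 15.1
min_reach = max(0, 11.1 - 15.1) = max(0, -4) = 0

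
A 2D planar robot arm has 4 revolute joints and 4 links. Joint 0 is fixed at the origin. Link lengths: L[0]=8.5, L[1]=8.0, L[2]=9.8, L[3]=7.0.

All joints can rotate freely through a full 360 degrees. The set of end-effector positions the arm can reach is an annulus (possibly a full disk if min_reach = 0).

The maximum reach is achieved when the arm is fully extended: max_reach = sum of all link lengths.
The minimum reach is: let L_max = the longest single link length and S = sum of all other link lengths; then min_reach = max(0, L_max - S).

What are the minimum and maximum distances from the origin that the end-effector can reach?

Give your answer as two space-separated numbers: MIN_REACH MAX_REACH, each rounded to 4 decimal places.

Answer: 0.0000 33.3000

Derivation:
Link lengths: [8.5, 8.0, 9.8, 7.0]
max_reach = 8.5 + 8 + 9.8 + 7 = 33.3
L_max = max([8.5, 8.0, 9.8, 7.0]) = 9.8
S (sum of others) = 33.3 - 9.8 = 23.5
min_reach = max(0, 9.8 - 23.5) = max(0, -13.7) = 0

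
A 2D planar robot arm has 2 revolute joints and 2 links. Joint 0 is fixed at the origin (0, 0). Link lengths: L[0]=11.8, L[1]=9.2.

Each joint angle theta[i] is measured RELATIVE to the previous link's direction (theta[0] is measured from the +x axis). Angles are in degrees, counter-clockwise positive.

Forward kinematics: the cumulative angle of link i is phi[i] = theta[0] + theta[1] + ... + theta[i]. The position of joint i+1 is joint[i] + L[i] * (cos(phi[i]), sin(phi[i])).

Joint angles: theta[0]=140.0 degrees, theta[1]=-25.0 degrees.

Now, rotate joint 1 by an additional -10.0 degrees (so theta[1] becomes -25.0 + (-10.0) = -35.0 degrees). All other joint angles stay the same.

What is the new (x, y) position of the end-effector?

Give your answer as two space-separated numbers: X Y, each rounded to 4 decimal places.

Answer: -11.4205 16.4714

Derivation:
joint[0] = (0.0000, 0.0000)  (base)
link 0: phi[0] = 140 = 140 deg
  cos(140 deg) = -0.7660, sin(140 deg) = 0.6428
  joint[1] = (0.0000, 0.0000) + 11.8 * (-0.7660, 0.6428) = (0.0000 + -9.0393, 0.0000 + 7.5849) = (-9.0393, 7.5849)
link 1: phi[1] = 140 + -35 = 105 deg
  cos(105 deg) = -0.2588, sin(105 deg) = 0.9659
  joint[2] = (-9.0393, 7.5849) + 9.2 * (-0.2588, 0.9659) = (-9.0393 + -2.3811, 7.5849 + 8.8865) = (-11.4205, 16.4714)
End effector: (-11.4205, 16.4714)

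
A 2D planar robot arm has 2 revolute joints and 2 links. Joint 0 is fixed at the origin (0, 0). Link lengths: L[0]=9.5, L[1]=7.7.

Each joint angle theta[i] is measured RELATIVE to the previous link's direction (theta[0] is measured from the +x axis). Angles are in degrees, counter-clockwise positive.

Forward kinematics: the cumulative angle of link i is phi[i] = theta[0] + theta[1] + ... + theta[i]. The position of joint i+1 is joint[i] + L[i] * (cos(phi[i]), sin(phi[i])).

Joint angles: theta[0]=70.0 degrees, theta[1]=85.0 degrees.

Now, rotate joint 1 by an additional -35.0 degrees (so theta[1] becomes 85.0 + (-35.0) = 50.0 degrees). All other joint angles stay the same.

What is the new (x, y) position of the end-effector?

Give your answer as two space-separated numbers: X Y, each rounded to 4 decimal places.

joint[0] = (0.0000, 0.0000)  (base)
link 0: phi[0] = 70 = 70 deg
  cos(70 deg) = 0.3420, sin(70 deg) = 0.9397
  joint[1] = (0.0000, 0.0000) + 9.5 * (0.3420, 0.9397) = (0.0000 + 3.2492, 0.0000 + 8.9271) = (3.2492, 8.9271)
link 1: phi[1] = 70 + 50 = 120 deg
  cos(120 deg) = -0.5000, sin(120 deg) = 0.8660
  joint[2] = (3.2492, 8.9271) + 7.7 * (-0.5000, 0.8660) = (3.2492 + -3.8500, 8.9271 + 6.6684) = (-0.6008, 15.5955)
End effector: (-0.6008, 15.5955)

Answer: -0.6008 15.5955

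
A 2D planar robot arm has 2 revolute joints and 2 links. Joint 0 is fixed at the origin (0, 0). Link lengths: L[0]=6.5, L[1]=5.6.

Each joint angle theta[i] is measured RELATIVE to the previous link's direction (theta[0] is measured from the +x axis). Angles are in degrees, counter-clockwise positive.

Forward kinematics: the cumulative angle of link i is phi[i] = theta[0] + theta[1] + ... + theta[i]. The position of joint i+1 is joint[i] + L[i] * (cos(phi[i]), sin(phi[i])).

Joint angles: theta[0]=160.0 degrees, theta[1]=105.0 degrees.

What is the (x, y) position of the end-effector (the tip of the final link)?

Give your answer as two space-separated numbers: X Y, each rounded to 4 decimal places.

joint[0] = (0.0000, 0.0000)  (base)
link 0: phi[0] = 160 = 160 deg
  cos(160 deg) = -0.9397, sin(160 deg) = 0.3420
  joint[1] = (0.0000, 0.0000) + 6.5 * (-0.9397, 0.3420) = (0.0000 + -6.1080, 0.0000 + 2.2231) = (-6.1080, 2.2231)
link 1: phi[1] = 160 + 105 = 265 deg
  cos(265 deg) = -0.0872, sin(265 deg) = -0.9962
  joint[2] = (-6.1080, 2.2231) + 5.6 * (-0.0872, -0.9962) = (-6.1080 + -0.4881, 2.2231 + -5.5787) = (-6.5961, -3.3556)
End effector: (-6.5961, -3.3556)

Answer: -6.5961 -3.3556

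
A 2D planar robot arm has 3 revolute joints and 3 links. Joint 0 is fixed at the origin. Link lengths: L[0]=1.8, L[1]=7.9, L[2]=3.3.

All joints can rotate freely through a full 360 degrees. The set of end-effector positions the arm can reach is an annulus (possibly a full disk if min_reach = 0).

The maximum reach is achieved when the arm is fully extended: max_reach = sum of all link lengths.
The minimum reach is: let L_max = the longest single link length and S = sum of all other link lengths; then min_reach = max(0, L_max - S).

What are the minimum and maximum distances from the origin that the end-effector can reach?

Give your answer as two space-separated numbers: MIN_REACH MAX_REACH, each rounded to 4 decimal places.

Answer: 2.8000 13.0000

Derivation:
Link lengths: [1.8, 7.9, 3.3]
max_reach = 1.8 + 7.9 + 3.3 = 13
L_max = max([1.8, 7.9, 3.3]) = 7.9
S (sum of others) = 13 - 7.9 = 5.1
min_reach = max(0, 7.9 - 5.1) = max(0, 2.8) = 2.8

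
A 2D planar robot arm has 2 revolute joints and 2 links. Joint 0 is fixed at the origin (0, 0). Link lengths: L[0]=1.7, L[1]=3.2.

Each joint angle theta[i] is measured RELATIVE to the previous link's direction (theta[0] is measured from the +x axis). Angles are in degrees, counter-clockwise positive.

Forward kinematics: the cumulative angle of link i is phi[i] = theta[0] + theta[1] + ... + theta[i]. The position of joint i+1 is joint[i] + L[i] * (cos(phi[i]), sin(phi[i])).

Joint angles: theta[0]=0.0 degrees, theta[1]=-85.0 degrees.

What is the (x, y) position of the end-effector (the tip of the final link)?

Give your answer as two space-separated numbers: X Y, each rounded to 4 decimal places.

Answer: 1.9789 -3.1878

Derivation:
joint[0] = (0.0000, 0.0000)  (base)
link 0: phi[0] = 0 = 0 deg
  cos(0 deg) = 1.0000, sin(0 deg) = 0.0000
  joint[1] = (0.0000, 0.0000) + 1.7 * (1.0000, 0.0000) = (0.0000 + 1.7000, 0.0000 + 0.0000) = (1.7000, 0.0000)
link 1: phi[1] = 0 + -85 = -85 deg
  cos(-85 deg) = 0.0872, sin(-85 deg) = -0.9962
  joint[2] = (1.7000, 0.0000) + 3.2 * (0.0872, -0.9962) = (1.7000 + 0.2789, 0.0000 + -3.1878) = (1.9789, -3.1878)
End effector: (1.9789, -3.1878)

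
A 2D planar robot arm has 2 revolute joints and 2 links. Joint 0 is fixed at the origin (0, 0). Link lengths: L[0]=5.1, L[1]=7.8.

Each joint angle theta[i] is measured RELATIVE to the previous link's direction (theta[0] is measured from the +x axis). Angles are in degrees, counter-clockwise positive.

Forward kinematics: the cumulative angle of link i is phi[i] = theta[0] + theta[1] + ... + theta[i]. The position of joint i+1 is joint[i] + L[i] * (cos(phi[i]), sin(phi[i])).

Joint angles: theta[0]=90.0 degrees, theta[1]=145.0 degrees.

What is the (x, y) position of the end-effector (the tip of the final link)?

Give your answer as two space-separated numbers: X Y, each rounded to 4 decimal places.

Answer: -4.4739 -1.2894

Derivation:
joint[0] = (0.0000, 0.0000)  (base)
link 0: phi[0] = 90 = 90 deg
  cos(90 deg) = 0.0000, sin(90 deg) = 1.0000
  joint[1] = (0.0000, 0.0000) + 5.1 * (0.0000, 1.0000) = (0.0000 + 0.0000, 0.0000 + 5.1000) = (0.0000, 5.1000)
link 1: phi[1] = 90 + 145 = 235 deg
  cos(235 deg) = -0.5736, sin(235 deg) = -0.8192
  joint[2] = (0.0000, 5.1000) + 7.8 * (-0.5736, -0.8192) = (0.0000 + -4.4739, 5.1000 + -6.3894) = (-4.4739, -1.2894)
End effector: (-4.4739, -1.2894)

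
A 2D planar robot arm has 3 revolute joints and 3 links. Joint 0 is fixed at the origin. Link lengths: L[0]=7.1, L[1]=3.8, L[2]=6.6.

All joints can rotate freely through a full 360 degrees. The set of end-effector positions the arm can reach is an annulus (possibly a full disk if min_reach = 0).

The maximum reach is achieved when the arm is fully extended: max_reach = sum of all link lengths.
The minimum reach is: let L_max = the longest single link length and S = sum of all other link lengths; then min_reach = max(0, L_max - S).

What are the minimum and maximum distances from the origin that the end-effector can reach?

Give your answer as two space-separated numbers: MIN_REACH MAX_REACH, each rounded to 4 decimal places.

Answer: 0.0000 17.5000

Derivation:
Link lengths: [7.1, 3.8, 6.6]
max_reach = 7.1 + 3.8 + 6.6 = 17.5
L_max = max([7.1, 3.8, 6.6]) = 7.1
S (sum of others) = 17.5 - 7.1 = 10.4
min_reach = max(0, 7.1 - 10.4) = max(0, -3.3) = 0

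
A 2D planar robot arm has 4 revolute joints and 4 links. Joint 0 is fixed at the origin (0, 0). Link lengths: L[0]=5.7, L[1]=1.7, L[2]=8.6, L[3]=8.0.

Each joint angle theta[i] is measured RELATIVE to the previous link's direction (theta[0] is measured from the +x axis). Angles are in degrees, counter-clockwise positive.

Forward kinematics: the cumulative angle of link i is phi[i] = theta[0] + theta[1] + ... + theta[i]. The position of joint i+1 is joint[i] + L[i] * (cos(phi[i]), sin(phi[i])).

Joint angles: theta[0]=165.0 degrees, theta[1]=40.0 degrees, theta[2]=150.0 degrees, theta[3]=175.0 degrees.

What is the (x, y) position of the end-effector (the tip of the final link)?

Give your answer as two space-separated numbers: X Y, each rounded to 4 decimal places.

joint[0] = (0.0000, 0.0000)  (base)
link 0: phi[0] = 165 = 165 deg
  cos(165 deg) = -0.9659, sin(165 deg) = 0.2588
  joint[1] = (0.0000, 0.0000) + 5.7 * (-0.9659, 0.2588) = (0.0000 + -5.5058, 0.0000 + 1.4753) = (-5.5058, 1.4753)
link 1: phi[1] = 165 + 40 = 205 deg
  cos(205 deg) = -0.9063, sin(205 deg) = -0.4226
  joint[2] = (-5.5058, 1.4753) + 1.7 * (-0.9063, -0.4226) = (-5.5058 + -1.5407, 1.4753 + -0.7185) = (-7.0465, 0.7568)
link 2: phi[2] = 165 + 40 + 150 = 355 deg
  cos(355 deg) = 0.9962, sin(355 deg) = -0.0872
  joint[3] = (-7.0465, 0.7568) + 8.6 * (0.9962, -0.0872) = (-7.0465 + 8.5673, 0.7568 + -0.7495) = (1.5208, 0.0073)
link 3: phi[3] = 165 + 40 + 150 + 175 = 530 deg
  cos(530 deg) = -0.9848, sin(530 deg) = 0.1736
  joint[4] = (1.5208, 0.0073) + 8 * (-0.9848, 0.1736) = (1.5208 + -7.8785, 0.0073 + 1.3892) = (-6.3577, 1.3965)
End effector: (-6.3577, 1.3965)

Answer: -6.3577 1.3965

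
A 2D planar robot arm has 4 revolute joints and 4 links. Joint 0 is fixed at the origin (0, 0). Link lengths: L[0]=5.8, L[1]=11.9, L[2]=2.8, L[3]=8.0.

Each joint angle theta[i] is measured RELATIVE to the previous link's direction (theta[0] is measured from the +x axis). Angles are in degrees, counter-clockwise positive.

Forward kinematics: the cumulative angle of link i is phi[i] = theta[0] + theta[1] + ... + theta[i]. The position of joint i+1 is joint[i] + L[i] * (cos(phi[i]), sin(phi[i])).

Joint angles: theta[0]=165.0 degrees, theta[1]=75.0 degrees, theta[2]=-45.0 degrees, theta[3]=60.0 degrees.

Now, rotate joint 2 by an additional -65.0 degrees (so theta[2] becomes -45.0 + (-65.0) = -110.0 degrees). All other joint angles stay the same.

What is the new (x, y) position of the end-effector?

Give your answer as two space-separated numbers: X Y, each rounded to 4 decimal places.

joint[0] = (0.0000, 0.0000)  (base)
link 0: phi[0] = 165 = 165 deg
  cos(165 deg) = -0.9659, sin(165 deg) = 0.2588
  joint[1] = (0.0000, 0.0000) + 5.8 * (-0.9659, 0.2588) = (0.0000 + -5.6024, 0.0000 + 1.5012) = (-5.6024, 1.5012)
link 1: phi[1] = 165 + 75 = 240 deg
  cos(240 deg) = -0.5000, sin(240 deg) = -0.8660
  joint[2] = (-5.6024, 1.5012) + 11.9 * (-0.5000, -0.8660) = (-5.6024 + -5.9500, 1.5012 + -10.3057) = (-11.5524, -8.8046)
link 2: phi[2] = 165 + 75 + -110 = 130 deg
  cos(130 deg) = -0.6428, sin(130 deg) = 0.7660
  joint[3] = (-11.5524, -8.8046) + 2.8 * (-0.6428, 0.7660) = (-11.5524 + -1.7998, -8.8046 + 2.1449) = (-13.3522, -6.6596)
link 3: phi[3] = 165 + 75 + -110 + 60 = 190 deg
  cos(190 deg) = -0.9848, sin(190 deg) = -0.1736
  joint[4] = (-13.3522, -6.6596) + 8 * (-0.9848, -0.1736) = (-13.3522 + -7.8785, -6.6596 + -1.3892) = (-21.2306, -8.0488)
End effector: (-21.2306, -8.0488)

Answer: -21.2306 -8.0488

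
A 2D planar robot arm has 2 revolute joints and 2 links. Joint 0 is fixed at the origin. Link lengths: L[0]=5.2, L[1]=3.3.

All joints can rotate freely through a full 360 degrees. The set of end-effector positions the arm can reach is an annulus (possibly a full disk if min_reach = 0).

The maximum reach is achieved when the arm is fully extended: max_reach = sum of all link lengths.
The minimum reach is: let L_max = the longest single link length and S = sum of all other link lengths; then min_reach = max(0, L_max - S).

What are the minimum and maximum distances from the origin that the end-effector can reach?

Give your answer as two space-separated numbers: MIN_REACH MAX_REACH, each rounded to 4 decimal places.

Link lengths: [5.2, 3.3]
max_reach = 5.2 + 3.3 = 8.5
L_max = max([5.2, 3.3]) = 5.2
S (sum of others) = 8.5 - 5.2 = 3.3
min_reach = max(0, 5.2 - 3.3) = max(0, 1.9) = 1.9

Answer: 1.9000 8.5000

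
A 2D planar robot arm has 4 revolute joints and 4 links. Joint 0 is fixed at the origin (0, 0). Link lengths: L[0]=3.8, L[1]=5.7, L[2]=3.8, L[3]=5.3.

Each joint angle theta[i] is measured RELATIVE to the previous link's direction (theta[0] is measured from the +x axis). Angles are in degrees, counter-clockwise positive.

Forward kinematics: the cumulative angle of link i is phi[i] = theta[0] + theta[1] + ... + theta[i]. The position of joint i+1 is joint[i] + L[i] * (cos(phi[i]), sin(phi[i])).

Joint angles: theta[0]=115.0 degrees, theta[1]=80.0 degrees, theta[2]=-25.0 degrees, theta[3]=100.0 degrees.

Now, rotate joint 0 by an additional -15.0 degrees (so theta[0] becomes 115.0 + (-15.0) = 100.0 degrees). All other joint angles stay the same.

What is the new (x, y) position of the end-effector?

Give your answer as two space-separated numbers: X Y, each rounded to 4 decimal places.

joint[0] = (0.0000, 0.0000)  (base)
link 0: phi[0] = 100 = 100 deg
  cos(100 deg) = -0.1736, sin(100 deg) = 0.9848
  joint[1] = (0.0000, 0.0000) + 3.8 * (-0.1736, 0.9848) = (0.0000 + -0.6599, 0.0000 + 3.7423) = (-0.6599, 3.7423)
link 1: phi[1] = 100 + 80 = 180 deg
  cos(180 deg) = -1.0000, sin(180 deg) = 0.0000
  joint[2] = (-0.6599, 3.7423) + 5.7 * (-1.0000, 0.0000) = (-0.6599 + -5.7000, 3.7423 + 0.0000) = (-6.3599, 3.7423)
link 2: phi[2] = 100 + 80 + -25 = 155 deg
  cos(155 deg) = -0.9063, sin(155 deg) = 0.4226
  joint[3] = (-6.3599, 3.7423) + 3.8 * (-0.9063, 0.4226) = (-6.3599 + -3.4440, 3.7423 + 1.6059) = (-9.8038, 5.3482)
link 3: phi[3] = 100 + 80 + -25 + 100 = 255 deg
  cos(255 deg) = -0.2588, sin(255 deg) = -0.9659
  joint[4] = (-9.8038, 5.3482) + 5.3 * (-0.2588, -0.9659) = (-9.8038 + -1.3717, 5.3482 + -5.1194) = (-11.1756, 0.2288)
End effector: (-11.1756, 0.2288)

Answer: -11.1756 0.2288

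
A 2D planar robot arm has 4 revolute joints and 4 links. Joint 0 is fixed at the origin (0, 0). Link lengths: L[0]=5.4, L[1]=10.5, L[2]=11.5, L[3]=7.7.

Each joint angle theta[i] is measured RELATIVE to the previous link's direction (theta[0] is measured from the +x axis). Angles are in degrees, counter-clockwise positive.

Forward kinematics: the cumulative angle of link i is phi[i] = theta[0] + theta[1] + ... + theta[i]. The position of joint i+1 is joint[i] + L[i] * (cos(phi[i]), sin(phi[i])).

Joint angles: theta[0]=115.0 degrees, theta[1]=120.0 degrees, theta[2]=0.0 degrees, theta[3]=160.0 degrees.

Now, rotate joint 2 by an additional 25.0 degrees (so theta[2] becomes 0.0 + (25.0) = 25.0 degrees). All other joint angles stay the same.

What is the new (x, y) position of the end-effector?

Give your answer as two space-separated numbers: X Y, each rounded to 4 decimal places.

Answer: -6.4516 -8.3639

Derivation:
joint[0] = (0.0000, 0.0000)  (base)
link 0: phi[0] = 115 = 115 deg
  cos(115 deg) = -0.4226, sin(115 deg) = 0.9063
  joint[1] = (0.0000, 0.0000) + 5.4 * (-0.4226, 0.9063) = (0.0000 + -2.2821, 0.0000 + 4.8941) = (-2.2821, 4.8941)
link 1: phi[1] = 115 + 120 = 235 deg
  cos(235 deg) = -0.5736, sin(235 deg) = -0.8192
  joint[2] = (-2.2821, 4.8941) + 10.5 * (-0.5736, -0.8192) = (-2.2821 + -6.0226, 4.8941 + -8.6011) = (-8.3047, -3.7070)
link 2: phi[2] = 115 + 120 + 25 = 260 deg
  cos(260 deg) = -0.1736, sin(260 deg) = -0.9848
  joint[3] = (-8.3047, -3.7070) + 11.5 * (-0.1736, -0.9848) = (-8.3047 + -1.9970, -3.7070 + -11.3253) = (-10.3016, -15.0323)
link 3: phi[3] = 115 + 120 + 25 + 160 = 420 deg
  cos(420 deg) = 0.5000, sin(420 deg) = 0.8660
  joint[4] = (-10.3016, -15.0323) + 7.7 * (0.5000, 0.8660) = (-10.3016 + 3.8500, -15.0323 + 6.6684) = (-6.4516, -8.3639)
End effector: (-6.4516, -8.3639)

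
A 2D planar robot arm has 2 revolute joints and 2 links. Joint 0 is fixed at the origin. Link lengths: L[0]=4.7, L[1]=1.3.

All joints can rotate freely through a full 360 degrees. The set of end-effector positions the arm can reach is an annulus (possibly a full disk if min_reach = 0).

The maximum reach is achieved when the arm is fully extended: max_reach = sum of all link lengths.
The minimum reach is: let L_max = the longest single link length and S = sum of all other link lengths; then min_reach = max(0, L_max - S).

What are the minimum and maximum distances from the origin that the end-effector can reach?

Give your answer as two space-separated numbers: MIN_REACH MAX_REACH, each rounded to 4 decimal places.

Answer: 3.4000 6.0000

Derivation:
Link lengths: [4.7, 1.3]
max_reach = 4.7 + 1.3 = 6
L_max = max([4.7, 1.3]) = 4.7
S (sum of others) = 6 - 4.7 = 1.3
min_reach = max(0, 4.7 - 1.3) = max(0, 3.4) = 3.4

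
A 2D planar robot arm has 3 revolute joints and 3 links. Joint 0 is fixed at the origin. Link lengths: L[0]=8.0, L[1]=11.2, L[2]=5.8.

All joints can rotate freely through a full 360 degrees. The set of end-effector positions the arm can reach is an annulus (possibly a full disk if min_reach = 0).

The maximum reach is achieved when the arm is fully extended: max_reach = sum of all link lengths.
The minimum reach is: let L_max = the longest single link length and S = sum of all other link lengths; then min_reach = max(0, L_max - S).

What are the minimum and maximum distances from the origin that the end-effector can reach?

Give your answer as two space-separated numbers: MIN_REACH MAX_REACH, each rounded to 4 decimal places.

Link lengths: [8.0, 11.2, 5.8]
max_reach = 8 + 11.2 + 5.8 = 25
L_max = max([8.0, 11.2, 5.8]) = 11.2
S (sum of others) = 25 - 11.2 = 13.8
min_reach = max(0, 11.2 - 13.8) = max(0, -2.6) = 0

Answer: 0.0000 25.0000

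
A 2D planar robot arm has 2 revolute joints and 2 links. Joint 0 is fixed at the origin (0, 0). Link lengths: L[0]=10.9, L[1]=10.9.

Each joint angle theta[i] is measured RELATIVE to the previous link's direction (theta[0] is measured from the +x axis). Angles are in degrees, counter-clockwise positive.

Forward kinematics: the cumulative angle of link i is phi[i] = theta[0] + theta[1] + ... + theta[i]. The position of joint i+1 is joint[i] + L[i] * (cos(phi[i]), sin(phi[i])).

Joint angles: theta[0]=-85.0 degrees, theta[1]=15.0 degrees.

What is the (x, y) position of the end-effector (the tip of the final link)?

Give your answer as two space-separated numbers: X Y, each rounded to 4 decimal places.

joint[0] = (0.0000, 0.0000)  (base)
link 0: phi[0] = -85 = -85 deg
  cos(-85 deg) = 0.0872, sin(-85 deg) = -0.9962
  joint[1] = (0.0000, 0.0000) + 10.9 * (0.0872, -0.9962) = (0.0000 + 0.9500, 0.0000 + -10.8585) = (0.9500, -10.8585)
link 1: phi[1] = -85 + 15 = -70 deg
  cos(-70 deg) = 0.3420, sin(-70 deg) = -0.9397
  joint[2] = (0.9500, -10.8585) + 10.9 * (0.3420, -0.9397) = (0.9500 + 3.7280, -10.8585 + -10.2426) = (4.6780, -21.1012)
End effector: (4.6780, -21.1012)

Answer: 4.6780 -21.1012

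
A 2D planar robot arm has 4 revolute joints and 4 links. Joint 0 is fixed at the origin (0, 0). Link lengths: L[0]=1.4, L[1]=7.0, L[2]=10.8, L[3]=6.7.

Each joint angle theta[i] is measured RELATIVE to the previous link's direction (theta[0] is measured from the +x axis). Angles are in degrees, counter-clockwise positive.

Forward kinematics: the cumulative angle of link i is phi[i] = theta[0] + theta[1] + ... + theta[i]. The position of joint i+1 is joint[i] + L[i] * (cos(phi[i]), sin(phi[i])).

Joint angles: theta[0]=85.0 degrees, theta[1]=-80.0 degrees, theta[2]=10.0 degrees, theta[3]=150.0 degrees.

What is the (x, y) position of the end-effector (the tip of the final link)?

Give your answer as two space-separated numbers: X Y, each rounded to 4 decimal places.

Answer: 11.0557 6.5341

Derivation:
joint[0] = (0.0000, 0.0000)  (base)
link 0: phi[0] = 85 = 85 deg
  cos(85 deg) = 0.0872, sin(85 deg) = 0.9962
  joint[1] = (0.0000, 0.0000) + 1.4 * (0.0872, 0.9962) = (0.0000 + 0.1220, 0.0000 + 1.3947) = (0.1220, 1.3947)
link 1: phi[1] = 85 + -80 = 5 deg
  cos(5 deg) = 0.9962, sin(5 deg) = 0.0872
  joint[2] = (0.1220, 1.3947) + 7 * (0.9962, 0.0872) = (0.1220 + 6.9734, 1.3947 + 0.6101) = (7.0954, 2.0048)
link 2: phi[2] = 85 + -80 + 10 = 15 deg
  cos(15 deg) = 0.9659, sin(15 deg) = 0.2588
  joint[3] = (7.0954, 2.0048) + 10.8 * (0.9659, 0.2588) = (7.0954 + 10.4320, 2.0048 + 2.7952) = (17.5274, 4.8000)
link 3: phi[3] = 85 + -80 + 10 + 150 = 165 deg
  cos(165 deg) = -0.9659, sin(165 deg) = 0.2588
  joint[4] = (17.5274, 4.8000) + 6.7 * (-0.9659, 0.2588) = (17.5274 + -6.4717, 4.8000 + 1.7341) = (11.0557, 6.5341)
End effector: (11.0557, 6.5341)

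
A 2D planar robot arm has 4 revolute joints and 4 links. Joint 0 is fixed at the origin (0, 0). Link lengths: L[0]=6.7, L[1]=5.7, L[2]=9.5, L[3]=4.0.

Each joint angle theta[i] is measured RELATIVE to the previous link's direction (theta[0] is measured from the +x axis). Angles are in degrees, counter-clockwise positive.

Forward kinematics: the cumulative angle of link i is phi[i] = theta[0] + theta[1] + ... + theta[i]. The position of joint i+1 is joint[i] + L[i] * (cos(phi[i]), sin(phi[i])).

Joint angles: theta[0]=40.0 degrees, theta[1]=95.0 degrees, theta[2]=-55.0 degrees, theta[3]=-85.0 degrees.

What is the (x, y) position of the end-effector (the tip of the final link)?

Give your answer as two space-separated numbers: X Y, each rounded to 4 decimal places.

joint[0] = (0.0000, 0.0000)  (base)
link 0: phi[0] = 40 = 40 deg
  cos(40 deg) = 0.7660, sin(40 deg) = 0.6428
  joint[1] = (0.0000, 0.0000) + 6.7 * (0.7660, 0.6428) = (0.0000 + 5.1325, 0.0000 + 4.3067) = (5.1325, 4.3067)
link 1: phi[1] = 40 + 95 = 135 deg
  cos(135 deg) = -0.7071, sin(135 deg) = 0.7071
  joint[2] = (5.1325, 4.3067) + 5.7 * (-0.7071, 0.7071) = (5.1325 + -4.0305, 4.3067 + 4.0305) = (1.1020, 8.3372)
link 2: phi[2] = 40 + 95 + -55 = 80 deg
  cos(80 deg) = 0.1736, sin(80 deg) = 0.9848
  joint[3] = (1.1020, 8.3372) + 9.5 * (0.1736, 0.9848) = (1.1020 + 1.6497, 8.3372 + 9.3557) = (2.7516, 17.6929)
link 3: phi[3] = 40 + 95 + -55 + -85 = -5 deg
  cos(-5 deg) = 0.9962, sin(-5 deg) = -0.0872
  joint[4] = (2.7516, 17.6929) + 4 * (0.9962, -0.0872) = (2.7516 + 3.9848, 17.6929 + -0.3486) = (6.7364, 17.3442)
End effector: (6.7364, 17.3442)

Answer: 6.7364 17.3442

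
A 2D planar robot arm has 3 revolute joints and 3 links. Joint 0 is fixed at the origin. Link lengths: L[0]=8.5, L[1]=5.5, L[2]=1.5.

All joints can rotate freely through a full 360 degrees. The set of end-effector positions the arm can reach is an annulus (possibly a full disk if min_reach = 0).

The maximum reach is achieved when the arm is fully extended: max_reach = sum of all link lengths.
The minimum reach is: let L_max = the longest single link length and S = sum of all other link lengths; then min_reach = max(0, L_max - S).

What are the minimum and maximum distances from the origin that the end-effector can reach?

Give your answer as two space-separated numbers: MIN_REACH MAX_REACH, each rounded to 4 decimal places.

Link lengths: [8.5, 5.5, 1.5]
max_reach = 8.5 + 5.5 + 1.5 = 15.5
L_max = max([8.5, 5.5, 1.5]) = 8.5
S (sum of others) = 15.5 - 8.5 = 7
min_reach = max(0, 8.5 - 7) = max(0, 1.5) = 1.5

Answer: 1.5000 15.5000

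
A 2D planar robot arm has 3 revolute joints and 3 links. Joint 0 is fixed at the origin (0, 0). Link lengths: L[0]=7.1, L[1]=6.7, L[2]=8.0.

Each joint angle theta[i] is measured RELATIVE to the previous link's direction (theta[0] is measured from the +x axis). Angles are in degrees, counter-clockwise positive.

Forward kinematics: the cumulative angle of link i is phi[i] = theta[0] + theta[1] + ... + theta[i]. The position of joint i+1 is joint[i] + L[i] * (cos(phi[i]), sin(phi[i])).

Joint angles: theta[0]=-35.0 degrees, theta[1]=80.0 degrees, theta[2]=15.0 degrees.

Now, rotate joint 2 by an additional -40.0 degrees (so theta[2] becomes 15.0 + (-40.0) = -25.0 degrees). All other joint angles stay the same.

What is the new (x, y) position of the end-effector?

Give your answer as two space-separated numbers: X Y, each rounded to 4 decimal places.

Answer: 18.0711 3.4014

Derivation:
joint[0] = (0.0000, 0.0000)  (base)
link 0: phi[0] = -35 = -35 deg
  cos(-35 deg) = 0.8192, sin(-35 deg) = -0.5736
  joint[1] = (0.0000, 0.0000) + 7.1 * (0.8192, -0.5736) = (0.0000 + 5.8160, 0.0000 + -4.0724) = (5.8160, -4.0724)
link 1: phi[1] = -35 + 80 = 45 deg
  cos(45 deg) = 0.7071, sin(45 deg) = 0.7071
  joint[2] = (5.8160, -4.0724) + 6.7 * (0.7071, 0.7071) = (5.8160 + 4.7376, -4.0724 + 4.7376) = (10.5536, 0.6652)
link 2: phi[2] = -35 + 80 + -25 = 20 deg
  cos(20 deg) = 0.9397, sin(20 deg) = 0.3420
  joint[3] = (10.5536, 0.6652) + 8 * (0.9397, 0.3420) = (10.5536 + 7.5175, 0.6652 + 2.7362) = (18.0711, 3.4014)
End effector: (18.0711, 3.4014)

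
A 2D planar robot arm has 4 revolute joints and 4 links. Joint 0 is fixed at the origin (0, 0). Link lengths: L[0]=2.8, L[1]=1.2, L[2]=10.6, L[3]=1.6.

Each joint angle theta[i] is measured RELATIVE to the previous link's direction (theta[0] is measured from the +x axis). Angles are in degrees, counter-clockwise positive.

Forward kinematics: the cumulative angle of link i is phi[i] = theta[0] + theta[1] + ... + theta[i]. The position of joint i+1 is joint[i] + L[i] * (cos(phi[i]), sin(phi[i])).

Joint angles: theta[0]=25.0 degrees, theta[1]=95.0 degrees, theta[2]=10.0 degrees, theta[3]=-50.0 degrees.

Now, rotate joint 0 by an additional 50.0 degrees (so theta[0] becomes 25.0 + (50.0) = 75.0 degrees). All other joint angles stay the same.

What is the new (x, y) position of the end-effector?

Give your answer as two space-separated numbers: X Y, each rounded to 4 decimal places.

Answer: -12.0855 4.1386

Derivation:
joint[0] = (0.0000, 0.0000)  (base)
link 0: phi[0] = 75 = 75 deg
  cos(75 deg) = 0.2588, sin(75 deg) = 0.9659
  joint[1] = (0.0000, 0.0000) + 2.8 * (0.2588, 0.9659) = (0.0000 + 0.7247, 0.0000 + 2.7046) = (0.7247, 2.7046)
link 1: phi[1] = 75 + 95 = 170 deg
  cos(170 deg) = -0.9848, sin(170 deg) = 0.1736
  joint[2] = (0.7247, 2.7046) + 1.2 * (-0.9848, 0.1736) = (0.7247 + -1.1818, 2.7046 + 0.2084) = (-0.4571, 2.9130)
link 2: phi[2] = 75 + 95 + 10 = 180 deg
  cos(180 deg) = -1.0000, sin(180 deg) = 0.0000
  joint[3] = (-0.4571, 2.9130) + 10.6 * (-1.0000, 0.0000) = (-0.4571 + -10.6000, 2.9130 + 0.0000) = (-11.0571, 2.9130)
link 3: phi[3] = 75 + 95 + 10 + -50 = 130 deg
  cos(130 deg) = -0.6428, sin(130 deg) = 0.7660
  joint[4] = (-11.0571, 2.9130) + 1.6 * (-0.6428, 0.7660) = (-11.0571 + -1.0285, 2.9130 + 1.2257) = (-12.0855, 4.1386)
End effector: (-12.0855, 4.1386)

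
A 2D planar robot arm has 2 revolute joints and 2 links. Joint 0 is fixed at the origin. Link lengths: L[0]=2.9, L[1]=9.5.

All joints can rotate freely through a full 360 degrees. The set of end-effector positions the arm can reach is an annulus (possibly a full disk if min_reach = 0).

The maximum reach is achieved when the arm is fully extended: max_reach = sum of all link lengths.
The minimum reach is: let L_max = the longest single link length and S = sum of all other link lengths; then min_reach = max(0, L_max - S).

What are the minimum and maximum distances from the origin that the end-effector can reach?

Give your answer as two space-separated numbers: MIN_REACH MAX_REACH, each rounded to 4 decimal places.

Answer: 6.6000 12.4000

Derivation:
Link lengths: [2.9, 9.5]
max_reach = 2.9 + 9.5 = 12.4
L_max = max([2.9, 9.5]) = 9.5
S (sum of others) = 12.4 - 9.5 = 2.9
min_reach = max(0, 9.5 - 2.9) = max(0, 6.6) = 6.6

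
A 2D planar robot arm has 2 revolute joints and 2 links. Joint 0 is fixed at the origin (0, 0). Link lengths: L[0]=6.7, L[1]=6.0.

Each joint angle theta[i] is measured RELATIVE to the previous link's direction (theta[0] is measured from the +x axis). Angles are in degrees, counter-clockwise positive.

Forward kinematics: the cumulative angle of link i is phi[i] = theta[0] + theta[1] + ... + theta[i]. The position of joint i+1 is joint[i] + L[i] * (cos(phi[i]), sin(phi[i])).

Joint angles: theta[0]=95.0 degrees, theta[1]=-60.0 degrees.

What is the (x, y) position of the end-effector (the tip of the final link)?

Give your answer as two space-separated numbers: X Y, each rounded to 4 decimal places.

joint[0] = (0.0000, 0.0000)  (base)
link 0: phi[0] = 95 = 95 deg
  cos(95 deg) = -0.0872, sin(95 deg) = 0.9962
  joint[1] = (0.0000, 0.0000) + 6.7 * (-0.0872, 0.9962) = (0.0000 + -0.5839, 0.0000 + 6.6745) = (-0.5839, 6.6745)
link 1: phi[1] = 95 + -60 = 35 deg
  cos(35 deg) = 0.8192, sin(35 deg) = 0.5736
  joint[2] = (-0.5839, 6.6745) + 6 * (0.8192, 0.5736) = (-0.5839 + 4.9149, 6.6745 + 3.4415) = (4.3310, 10.1160)
End effector: (4.3310, 10.1160)

Answer: 4.3310 10.1160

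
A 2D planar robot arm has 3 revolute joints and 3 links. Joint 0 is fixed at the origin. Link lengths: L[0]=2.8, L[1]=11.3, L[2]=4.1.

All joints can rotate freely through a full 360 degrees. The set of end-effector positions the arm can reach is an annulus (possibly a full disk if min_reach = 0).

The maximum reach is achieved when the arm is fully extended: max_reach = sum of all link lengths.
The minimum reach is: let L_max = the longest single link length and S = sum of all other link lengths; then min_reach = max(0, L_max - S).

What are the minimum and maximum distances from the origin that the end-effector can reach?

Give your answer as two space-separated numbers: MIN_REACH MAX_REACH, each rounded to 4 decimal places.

Answer: 4.4000 18.2000

Derivation:
Link lengths: [2.8, 11.3, 4.1]
max_reach = 2.8 + 11.3 + 4.1 = 18.2
L_max = max([2.8, 11.3, 4.1]) = 11.3
S (sum of others) = 18.2 - 11.3 = 6.9
min_reach = max(0, 11.3 - 6.9) = max(0, 4.4) = 4.4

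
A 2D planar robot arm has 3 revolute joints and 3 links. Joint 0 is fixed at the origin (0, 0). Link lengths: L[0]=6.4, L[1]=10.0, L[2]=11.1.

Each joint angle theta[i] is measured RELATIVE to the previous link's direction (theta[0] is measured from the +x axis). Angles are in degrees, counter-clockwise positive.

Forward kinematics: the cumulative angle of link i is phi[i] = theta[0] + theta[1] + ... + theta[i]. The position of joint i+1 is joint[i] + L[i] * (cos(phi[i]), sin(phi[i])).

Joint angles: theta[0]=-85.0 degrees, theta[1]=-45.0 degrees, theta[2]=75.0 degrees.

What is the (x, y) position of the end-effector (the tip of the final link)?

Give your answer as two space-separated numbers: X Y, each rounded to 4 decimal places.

Answer: 0.4966 -23.1287

Derivation:
joint[0] = (0.0000, 0.0000)  (base)
link 0: phi[0] = -85 = -85 deg
  cos(-85 deg) = 0.0872, sin(-85 deg) = -0.9962
  joint[1] = (0.0000, 0.0000) + 6.4 * (0.0872, -0.9962) = (0.0000 + 0.5578, 0.0000 + -6.3756) = (0.5578, -6.3756)
link 1: phi[1] = -85 + -45 = -130 deg
  cos(-130 deg) = -0.6428, sin(-130 deg) = -0.7660
  joint[2] = (0.5578, -6.3756) + 10 * (-0.6428, -0.7660) = (0.5578 + -6.4279, -6.3756 + -7.6604) = (-5.8701, -14.0361)
link 2: phi[2] = -85 + -45 + 75 = -55 deg
  cos(-55 deg) = 0.5736, sin(-55 deg) = -0.8192
  joint[3] = (-5.8701, -14.0361) + 11.1 * (0.5736, -0.8192) = (-5.8701 + 6.3667, -14.0361 + -9.0926) = (0.4966, -23.1287)
End effector: (0.4966, -23.1287)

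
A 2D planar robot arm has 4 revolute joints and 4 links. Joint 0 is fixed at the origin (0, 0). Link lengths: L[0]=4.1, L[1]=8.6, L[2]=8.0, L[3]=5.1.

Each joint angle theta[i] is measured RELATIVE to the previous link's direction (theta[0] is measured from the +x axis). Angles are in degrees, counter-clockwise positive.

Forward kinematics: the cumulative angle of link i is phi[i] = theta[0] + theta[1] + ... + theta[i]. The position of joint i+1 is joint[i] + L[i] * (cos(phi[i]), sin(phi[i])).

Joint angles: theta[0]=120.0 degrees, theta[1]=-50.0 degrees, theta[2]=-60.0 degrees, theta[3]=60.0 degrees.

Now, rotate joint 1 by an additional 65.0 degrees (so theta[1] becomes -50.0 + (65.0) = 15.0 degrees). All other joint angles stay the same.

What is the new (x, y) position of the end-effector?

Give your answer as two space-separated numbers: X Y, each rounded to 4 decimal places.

joint[0] = (0.0000, 0.0000)  (base)
link 0: phi[0] = 120 = 120 deg
  cos(120 deg) = -0.5000, sin(120 deg) = 0.8660
  joint[1] = (0.0000, 0.0000) + 4.1 * (-0.5000, 0.8660) = (0.0000 + -2.0500, 0.0000 + 3.5507) = (-2.0500, 3.5507)
link 1: phi[1] = 120 + 15 = 135 deg
  cos(135 deg) = -0.7071, sin(135 deg) = 0.7071
  joint[2] = (-2.0500, 3.5507) + 8.6 * (-0.7071, 0.7071) = (-2.0500 + -6.0811, 3.5507 + 6.0811) = (-8.1311, 9.6318)
link 2: phi[2] = 120 + 15 + -60 = 75 deg
  cos(75 deg) = 0.2588, sin(75 deg) = 0.9659
  joint[3] = (-8.1311, 9.6318) + 8 * (0.2588, 0.9659) = (-8.1311 + 2.0706, 9.6318 + 7.7274) = (-6.0606, 17.3592)
link 3: phi[3] = 120 + 15 + -60 + 60 = 135 deg
  cos(135 deg) = -0.7071, sin(135 deg) = 0.7071
  joint[4] = (-6.0606, 17.3592) + 5.1 * (-0.7071, 0.7071) = (-6.0606 + -3.6062, 17.3592 + 3.6062) = (-9.6668, 20.9655)
End effector: (-9.6668, 20.9655)

Answer: -9.6668 20.9655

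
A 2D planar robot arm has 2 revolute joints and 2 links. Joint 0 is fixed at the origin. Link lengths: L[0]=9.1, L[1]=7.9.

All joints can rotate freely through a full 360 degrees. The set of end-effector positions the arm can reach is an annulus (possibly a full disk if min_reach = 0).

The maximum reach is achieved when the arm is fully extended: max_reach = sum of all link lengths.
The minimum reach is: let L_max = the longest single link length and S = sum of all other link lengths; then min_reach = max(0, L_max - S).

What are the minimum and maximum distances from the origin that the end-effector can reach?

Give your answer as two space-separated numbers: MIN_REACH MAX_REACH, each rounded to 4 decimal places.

Link lengths: [9.1, 7.9]
max_reach = 9.1 + 7.9 = 17
L_max = max([9.1, 7.9]) = 9.1
S (sum of others) = 17 - 9.1 = 7.9
min_reach = max(0, 9.1 - 7.9) = max(0, 1.2) = 1.2

Answer: 1.2000 17.0000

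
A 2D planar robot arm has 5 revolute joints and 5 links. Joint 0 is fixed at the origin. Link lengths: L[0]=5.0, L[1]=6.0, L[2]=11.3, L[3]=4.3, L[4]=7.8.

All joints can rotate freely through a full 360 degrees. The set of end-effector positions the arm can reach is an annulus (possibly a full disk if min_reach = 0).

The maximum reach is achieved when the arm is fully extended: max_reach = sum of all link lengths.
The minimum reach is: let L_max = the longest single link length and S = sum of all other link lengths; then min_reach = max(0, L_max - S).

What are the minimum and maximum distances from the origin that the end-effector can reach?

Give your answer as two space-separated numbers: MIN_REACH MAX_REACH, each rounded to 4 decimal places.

Link lengths: [5.0, 6.0, 11.3, 4.3, 7.8]
max_reach = 5 + 6 + 11.3 + 4.3 + 7.8 = 34.4
L_max = max([5.0, 6.0, 11.3, 4.3, 7.8]) = 11.3
S (sum of others) = 34.4 - 11.3 = 23.1
min_reach = max(0, 11.3 - 23.1) = max(0, -11.8) = 0

Answer: 0.0000 34.4000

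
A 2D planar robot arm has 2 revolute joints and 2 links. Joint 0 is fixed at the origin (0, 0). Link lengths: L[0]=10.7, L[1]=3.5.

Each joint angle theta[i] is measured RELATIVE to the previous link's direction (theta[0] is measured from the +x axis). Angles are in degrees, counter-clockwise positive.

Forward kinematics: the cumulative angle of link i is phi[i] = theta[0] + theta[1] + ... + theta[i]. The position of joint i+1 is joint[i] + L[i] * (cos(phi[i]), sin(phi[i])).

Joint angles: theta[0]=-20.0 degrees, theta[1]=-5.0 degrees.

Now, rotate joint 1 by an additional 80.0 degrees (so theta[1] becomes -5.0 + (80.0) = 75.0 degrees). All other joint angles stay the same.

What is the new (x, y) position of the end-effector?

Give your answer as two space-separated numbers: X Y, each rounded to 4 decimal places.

Answer: 12.0622 -0.7926

Derivation:
joint[0] = (0.0000, 0.0000)  (base)
link 0: phi[0] = -20 = -20 deg
  cos(-20 deg) = 0.9397, sin(-20 deg) = -0.3420
  joint[1] = (0.0000, 0.0000) + 10.7 * (0.9397, -0.3420) = (0.0000 + 10.0547, 0.0000 + -3.6596) = (10.0547, -3.6596)
link 1: phi[1] = -20 + 75 = 55 deg
  cos(55 deg) = 0.5736, sin(55 deg) = 0.8192
  joint[2] = (10.0547, -3.6596) + 3.5 * (0.5736, 0.8192) = (10.0547 + 2.0075, -3.6596 + 2.8670) = (12.0622, -0.7926)
End effector: (12.0622, -0.7926)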